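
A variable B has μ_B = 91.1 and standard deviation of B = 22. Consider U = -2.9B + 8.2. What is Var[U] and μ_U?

Var[U] = 4070.44, μ_U = -255.99

U = -2.9B + 8.2 is linear with a = -2.9, b = 8.2.
Var[B] = 22² = 484.
Var[U] = a²·Var[B] = (-2.9)²·484 = 4070.44 (the additive constant 8.2 does not affect variance).
μ_U = a·μ_B + b = (-2.9)·91.1 + 8.2 = -255.99.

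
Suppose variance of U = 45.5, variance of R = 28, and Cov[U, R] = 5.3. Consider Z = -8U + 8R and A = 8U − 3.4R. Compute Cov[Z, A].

By bilinearity, Cov[Z, A] = ac·variance of U + bd·variance of R + (ad+bc)·Cov[U, R], with a=-8, b=8, c=8, d=-3.4.
ac·variance of U = (-8)·8·45.5 = -2912
bd·variance of R = 8·(-3.4)·28 = -761.6
(ad+bc)·Cov[U, R] = (91.2)·5.3 = 483.36
Cov[Z, A] = -2912 + (-761.6) + 483.36 = -3190.24.

Cov[Z, A] = -3190.24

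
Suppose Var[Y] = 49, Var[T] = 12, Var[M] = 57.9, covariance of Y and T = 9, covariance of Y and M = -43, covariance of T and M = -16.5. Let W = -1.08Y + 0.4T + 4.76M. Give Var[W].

Var[W] = a²·Var[Y] + b²·Var[T] + c²·Var[M] + 2ab·covariance of Y and T + 2ac·covariance of Y and M + 2bc·covariance of T and M, with a = -1.08, b = 0.4, c = 4.76.
= 57.1536 + 1.92 + 1311.87504 + (-7.776) + 442.1088 + (-62.832)
= 1742.44944.

Var[W] = 1742.44944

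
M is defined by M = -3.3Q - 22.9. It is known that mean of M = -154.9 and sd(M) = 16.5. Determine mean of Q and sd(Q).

mean of Q = 40, sd(Q) = 5

From M = -3.3Q - 22.9: mean of M = a·mean of Q + b, so mean of Q = (mean of M − b)/a = (-154.9 − (-22.9))/(-3.3) = 40.
sd(M) = |a|·sd(Q), so sd(Q) = 16.5/|-3.3| = 5.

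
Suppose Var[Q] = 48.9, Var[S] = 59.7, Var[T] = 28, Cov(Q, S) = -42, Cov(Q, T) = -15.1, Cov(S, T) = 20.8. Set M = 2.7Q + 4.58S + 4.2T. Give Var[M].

Var[M] = 1521.69768

Var[M] = a²·Var[Q] + b²·Var[S] + c²·Var[T] + 2ab·Cov(Q, S) + 2ac·Cov(Q, T) + 2bc·Cov(S, T), with a = 2.7, b = 4.58, c = 4.2.
= 356.481 + 1252.29108 + 493.92 + (-1038.744) + (-342.468) + 800.2176
= 1521.69768.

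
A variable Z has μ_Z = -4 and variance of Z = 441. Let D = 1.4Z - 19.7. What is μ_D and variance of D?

D = 1.4Z - 19.7 is linear with a = 1.4, b = -19.7.
μ_D = a·μ_Z + b = 1.4·(-4) + (-19.7) = -25.3.
variance of D = a²·variance of Z = 1.4²·441 = 864.36 (the additive constant -19.7 does not affect variance).

μ_D = -25.3, variance of D = 864.36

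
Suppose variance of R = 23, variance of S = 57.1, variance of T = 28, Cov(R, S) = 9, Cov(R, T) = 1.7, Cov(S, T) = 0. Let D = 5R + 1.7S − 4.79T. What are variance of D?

variance of D = a²·variance of R + b²·variance of S + c²·variance of T + 2ab·Cov(R, S) + 2ac·Cov(R, T) + 2bc·Cov(S, T), with a = 5, b = 1.7, c = -4.79.
= 575 + 165.019 + 642.4348 + 153 + (-81.43) + 0
= 1454.0238.

variance of D = 1454.0238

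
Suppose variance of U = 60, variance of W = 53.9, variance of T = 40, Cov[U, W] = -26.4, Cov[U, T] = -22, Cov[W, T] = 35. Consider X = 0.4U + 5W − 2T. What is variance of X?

variance of X = 746.7

variance of X = a²·variance of U + b²·variance of W + c²·variance of T + 2ab·Cov[U, W] + 2ac·Cov[U, T] + 2bc·Cov[W, T], with a = 0.4, b = 5, c = -2.
= 9.6 + 1347.5 + 160 + (-105.6) + 35.2 + (-700)
= 746.7.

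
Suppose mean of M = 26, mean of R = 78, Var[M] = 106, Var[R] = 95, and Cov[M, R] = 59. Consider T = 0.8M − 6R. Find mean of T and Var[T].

mean of T = -447.2, Var[T] = 2921.44

mean of T = 0.8·mean of M + (-6)·mean of R = 0.8·26 + (-6)·78 = -447.2.
Var[T] = a²·Var[M] + b²·Var[R] + 2ab·Cov[M, R] with a = 0.8, b = -6.
= 0.8²·106 + (-6)²·95 + 2·0.8·(-6)·59
= 67.84 + 3420 + (-566.4) = 2921.44.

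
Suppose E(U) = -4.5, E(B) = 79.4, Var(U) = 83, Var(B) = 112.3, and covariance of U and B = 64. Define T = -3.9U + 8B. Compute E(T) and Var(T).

E(T) = 652.75, Var(T) = 4456.03

E(T) = (-3.9)·E(U) + 8·E(B) = (-3.9)·(-4.5) + 8·79.4 = 652.75.
Var(T) = a²·Var(U) + b²·Var(B) + 2ab·covariance of U and B with a = -3.9, b = 8.
= (-3.9)²·83 + 8²·112.3 + 2·(-3.9)·8·64
= 1262.43 + 7187.2 + (-3993.6) = 4456.03.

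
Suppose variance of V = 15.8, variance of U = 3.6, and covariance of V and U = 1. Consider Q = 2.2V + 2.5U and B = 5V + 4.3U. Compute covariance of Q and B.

covariance of Q and B = 234.46

By bilinearity, covariance of Q and B = ac·variance of V + bd·variance of U + (ad+bc)·covariance of V and U, with a=2.2, b=2.5, c=5, d=4.3.
ac·variance of V = 2.2·5·15.8 = 173.8
bd·variance of U = 2.5·4.3·3.6 = 38.7
(ad+bc)·covariance of V and U = (21.96)·1 = 21.96
covariance of Q and B = 173.8 + 38.7 + 21.96 = 234.46.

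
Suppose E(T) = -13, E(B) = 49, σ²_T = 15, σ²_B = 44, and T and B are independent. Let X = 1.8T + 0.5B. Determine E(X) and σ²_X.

E(X) = 1.8·E(T) + 0.5·E(B) = 1.8·(-13) + 0.5·49 = 1.1.
σ²_X = a²·σ²_T + b²·σ²_B + 2ab·Cov(T, B) with a = 1.8, b = 0.5.
Independence gives Cov(T, B) = 0.
= 1.8²·15 + 0.5²·44 + 2·1.8·0.5·0
= 48.6 + 11 + 0 = 59.6.

E(X) = 1.1, σ²_X = 59.6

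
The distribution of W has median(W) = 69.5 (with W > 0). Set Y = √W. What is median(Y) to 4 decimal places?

√W is monotone on this domain, so median(Y) = √(69.5) ≈ 8.3367.

median(Y) = 8.3367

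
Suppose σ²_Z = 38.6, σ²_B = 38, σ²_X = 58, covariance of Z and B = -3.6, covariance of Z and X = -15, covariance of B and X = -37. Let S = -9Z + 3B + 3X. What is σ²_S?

σ²_S = 4329

σ²_S = a²·σ²_Z + b²·σ²_B + c²·σ²_X + 2ab·covariance of Z and B + 2ac·covariance of Z and X + 2bc·covariance of B and X, with a = -9, b = 3, c = 3.
= 3126.6 + 342 + 522 + 194.4 + 810 + (-666)
= 4329.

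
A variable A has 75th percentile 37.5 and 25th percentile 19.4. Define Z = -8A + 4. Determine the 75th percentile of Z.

75th percentile of Z = -151.2

Since a = -8 < 0 the transformation is decreasing, reversing order: the 75th percentile of Z corresponds to the 25th percentile of A.
So P_{75}(Z) = a·P_{25}(A) + b = (-8)·19.4 + 4 = -151.2.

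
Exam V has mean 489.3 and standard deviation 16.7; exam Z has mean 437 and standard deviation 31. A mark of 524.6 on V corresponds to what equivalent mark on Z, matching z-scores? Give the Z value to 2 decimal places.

z = (524.6 − 489.3)/16.7 ≈ 2.1138.
Z = 437 + z·31 = 437 + (524.6 − 489.3)·31/16.7 ≈ 502.53.

Z = 502.53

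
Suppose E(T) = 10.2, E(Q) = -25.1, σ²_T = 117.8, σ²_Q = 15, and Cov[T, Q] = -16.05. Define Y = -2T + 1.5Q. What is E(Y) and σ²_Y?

E(Y) = (-2)·E(T) + 1.5·E(Q) = (-2)·10.2 + 1.5·(-25.1) = -58.05.
σ²_Y = a²·σ²_T + b²·σ²_Q + 2ab·Cov[T, Q] with a = -2, b = 1.5.
= (-2)²·117.8 + 1.5²·15 + 2·(-2)·1.5·(-16.05)
= 471.2 + 33.75 + 96.3 = 601.25.

E(Y) = -58.05, σ²_Y = 601.25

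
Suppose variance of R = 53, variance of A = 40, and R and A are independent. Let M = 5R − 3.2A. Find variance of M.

variance of M = a²·variance of R + b²·variance of A + 2ab·Cov[R, A] with a = 5, b = -3.2.
Independence gives Cov[R, A] = 0.
= 5²·53 + (-3.2)²·40 + 2·5·(-3.2)·0
= 1325 + 409.6 + 0 = 1734.6.

variance of M = 1734.6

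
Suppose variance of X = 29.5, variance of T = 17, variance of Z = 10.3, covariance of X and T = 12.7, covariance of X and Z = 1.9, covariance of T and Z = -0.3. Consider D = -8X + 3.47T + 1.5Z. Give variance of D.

variance of D = a²·variance of X + b²·variance of T + c²·variance of Z + 2ab·covariance of X and T + 2ac·covariance of X and Z + 2bc·covariance of T and Z, with a = -8, b = 3.47, c = 1.5.
= 1888 + 204.6953 + 23.175 + (-705.104) + (-45.6) + (-3.123)
= 1362.0433.

variance of D = 1362.0433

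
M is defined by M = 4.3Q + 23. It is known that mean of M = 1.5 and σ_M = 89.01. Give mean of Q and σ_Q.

mean of Q = -5, σ_Q = 20.7

From M = 4.3Q + 23: mean of M = a·mean of Q + b, so mean of Q = (mean of M − b)/a = (1.5 − 23)/4.3 = -5.
σ_M = |a|·σ_Q, so σ_Q = 89.01/|4.3| = 20.7.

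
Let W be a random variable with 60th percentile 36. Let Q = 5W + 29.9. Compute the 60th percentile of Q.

60th percentile of Q = 209.9

Since a = 5 > 0 the transformation is increasing, so the 60th percentile of Q = a·(P_{60} of W) + b = 5·36 + 29.9 = 209.9.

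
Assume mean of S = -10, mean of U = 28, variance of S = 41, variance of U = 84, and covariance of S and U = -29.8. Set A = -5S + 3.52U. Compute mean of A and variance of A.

mean of A = (-5)·mean of S + 3.52·mean of U = (-5)·(-10) + 3.52·28 = 148.56.
variance of A = a²·variance of S + b²·variance of U + 2ab·covariance of S and U with a = -5, b = 3.52.
= (-5)²·41 + 3.52²·84 + 2·(-5)·3.52·(-29.8)
= 1025 + 1040.7936 + 1048.96 = 3114.7536.

mean of A = 148.56, variance of A = 3114.7536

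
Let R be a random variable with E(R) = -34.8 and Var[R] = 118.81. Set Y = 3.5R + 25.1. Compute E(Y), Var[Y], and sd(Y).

E(Y) = -96.7, Var[Y] = 1455.4225, sd(Y) = 38.15

Y = 3.5R + 25.1 is linear with a = 3.5, b = 25.1.
E(Y) = a·E(R) + b = 3.5·(-34.8) + 25.1 = -96.7.
Var[Y] = a²·Var[R] = 3.5²·118.81 = 1455.4225 (the additive constant 25.1 does not affect variance).
sd(R) = √118.81 = 10.9.
sd(Y) = |a|·sd(R) = |3.5|·10.9 = 38.15.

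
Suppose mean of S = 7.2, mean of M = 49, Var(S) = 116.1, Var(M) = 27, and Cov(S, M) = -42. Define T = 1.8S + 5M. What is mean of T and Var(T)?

mean of T = 1.8·mean of S + 5·mean of M = 1.8·7.2 + 5·49 = 257.96.
Var(T) = a²·Var(S) + b²·Var(M) + 2ab·Cov(S, M) with a = 1.8, b = 5.
= 1.8²·116.1 + 5²·27 + 2·1.8·5·(-42)
= 376.164 + 675 + (-756) = 295.164.

mean of T = 257.96, Var(T) = 295.164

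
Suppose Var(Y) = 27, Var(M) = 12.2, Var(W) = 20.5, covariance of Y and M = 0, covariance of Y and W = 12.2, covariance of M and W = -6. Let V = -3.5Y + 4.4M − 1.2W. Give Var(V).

Var(V) = a²·Var(Y) + b²·Var(M) + c²·Var(W) + 2ab·covariance of Y and M + 2ac·covariance of Y and W + 2bc·covariance of M and W, with a = -3.5, b = 4.4, c = -1.2.
= 330.75 + 236.192 + 29.52 + 0 + 102.48 + 63.36
= 762.302.

Var(V) = 762.302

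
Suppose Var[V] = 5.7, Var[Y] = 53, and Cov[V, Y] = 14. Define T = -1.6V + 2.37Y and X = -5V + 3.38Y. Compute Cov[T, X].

Cov[T, X] = 228.5498

By bilinearity, Cov[T, X] = ac·Var[V] + bd·Var[Y] + (ad+bc)·Cov[V, Y], with a=-1.6, b=2.37, c=-5, d=3.38.
ac·Var[V] = (-1.6)·(-5)·5.7 = 45.6
bd·Var[Y] = 2.37·3.38·53 = 424.5618
(ad+bc)·Cov[V, Y] = (-17.258)·14 = -241.612
Cov[T, X] = 45.6 + 424.5618 + (-241.612) = 228.5498.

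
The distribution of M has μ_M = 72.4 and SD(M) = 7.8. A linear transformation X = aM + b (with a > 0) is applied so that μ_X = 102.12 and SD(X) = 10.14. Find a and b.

a = 1.3, b = 8

SD(X) = a·SD(M) (a > 0), so a = 10.14/7.8 = 1.3.
μ_X = a·μ_M + b, so b = 102.12 − 1.3·72.4 = 8.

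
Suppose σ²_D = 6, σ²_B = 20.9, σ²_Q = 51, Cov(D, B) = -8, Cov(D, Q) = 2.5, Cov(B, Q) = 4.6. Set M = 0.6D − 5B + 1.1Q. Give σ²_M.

σ²_M = 587.07

σ²_M = a²·σ²_D + b²·σ²_B + c²·σ²_Q + 2ab·Cov(D, B) + 2ac·Cov(D, Q) + 2bc·Cov(B, Q), with a = 0.6, b = -5, c = 1.1.
= 2.16 + 522.5 + 61.71 + 48 + 3.3 + (-50.6)
= 587.07.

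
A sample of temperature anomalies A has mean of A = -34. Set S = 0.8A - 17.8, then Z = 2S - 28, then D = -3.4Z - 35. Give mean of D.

mean of D = 366.2

mean of S = 0.8·(-34) + (-17.8) = -45.
mean of Z = 2·(-45) + (-28) = -118.
mean of D = (-3.4)·(-118) + (-35) = 366.2.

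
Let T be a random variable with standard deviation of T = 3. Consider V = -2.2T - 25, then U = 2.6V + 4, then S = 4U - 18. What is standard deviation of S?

standard deviation of S = 68.64

standard deviation of V = |-2.2|·3 = 6.6.
standard deviation of U = |2.6|·6.6 = 17.16.
standard deviation of S = |4|·17.16 = 68.64.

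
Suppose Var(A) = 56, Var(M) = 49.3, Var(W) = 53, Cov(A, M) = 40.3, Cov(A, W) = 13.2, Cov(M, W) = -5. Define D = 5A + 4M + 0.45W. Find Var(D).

Var(D) = 3852.9325

Var(D) = a²·Var(A) + b²·Var(M) + c²·Var(W) + 2ab·Cov(A, M) + 2ac·Cov(A, W) + 2bc·Cov(M, W), with a = 5, b = 4, c = 0.45.
= 1400 + 788.8 + 10.7325 + 1612 + 59.4 + (-18)
= 3852.9325.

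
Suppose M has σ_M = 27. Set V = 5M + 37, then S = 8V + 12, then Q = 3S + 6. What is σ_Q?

σ_Q = 3240

σ_V = |5|·27 = 135.
σ_S = |8|·135 = 1080.
σ_Q = |3|·1080 = 3240.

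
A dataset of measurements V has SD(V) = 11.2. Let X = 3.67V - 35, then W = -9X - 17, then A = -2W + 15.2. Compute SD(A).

SD(A) = 739.872

SD(X) = |3.67|·11.2 = 41.104.
SD(W) = |-9|·41.104 = 369.936.
SD(A) = |-2|·369.936 = 739.872.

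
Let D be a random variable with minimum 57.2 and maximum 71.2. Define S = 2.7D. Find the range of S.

Range of D = 71.2 − 57.2 = 14.
Range(S) = |a|·Range(D) = |2.7|·14 = 37.8.

Range(S) = 37.8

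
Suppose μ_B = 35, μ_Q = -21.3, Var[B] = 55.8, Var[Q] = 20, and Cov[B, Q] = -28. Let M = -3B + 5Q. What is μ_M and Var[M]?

μ_M = (-3)·μ_B + 5·μ_Q = (-3)·35 + 5·(-21.3) = -211.5.
Var[M] = a²·Var[B] + b²·Var[Q] + 2ab·Cov[B, Q] with a = -3, b = 5.
= (-3)²·55.8 + 5²·20 + 2·(-3)·5·(-28)
= 502.2 + 500 + 840 = 1842.2.

μ_M = -211.5, Var[M] = 1842.2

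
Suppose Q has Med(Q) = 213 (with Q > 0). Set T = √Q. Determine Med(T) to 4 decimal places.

√Q is monotone on this domain, so Med(T) = √(213) ≈ 14.5945.

Med(T) = 14.5945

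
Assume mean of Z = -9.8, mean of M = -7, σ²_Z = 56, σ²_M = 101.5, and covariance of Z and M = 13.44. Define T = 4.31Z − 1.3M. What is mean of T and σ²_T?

mean of T = 4.31·mean of Z + (-1.3)·mean of M = 4.31·(-9.8) + (-1.3)·(-7) = -33.138.
σ²_T = a²·σ²_Z + b²·σ²_M + 2ab·covariance of Z and M with a = 4.31, b = -1.3.
= 4.31²·56 + (-1.3)²·101.5 + 2·4.31·(-1.3)·13.44
= 1040.2616 + 171.535 + (-150.60864) = 1061.18796.

mean of T = -33.138, σ²_T = 1061.18796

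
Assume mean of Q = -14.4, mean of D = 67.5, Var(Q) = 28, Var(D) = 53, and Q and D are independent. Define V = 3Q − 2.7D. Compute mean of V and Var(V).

mean of V = 3·mean of Q + (-2.7)·mean of D = 3·(-14.4) + (-2.7)·67.5 = -225.45.
Var(V) = a²·Var(Q) + b²·Var(D) + 2ab·Cov(Q, D) with a = 3, b = -2.7.
Independence gives Cov(Q, D) = 0.
= 3²·28 + (-2.7)²·53 + 2·3·(-2.7)·0
= 252 + 386.37 + 0 = 638.37.

mean of V = -225.45, Var(V) = 638.37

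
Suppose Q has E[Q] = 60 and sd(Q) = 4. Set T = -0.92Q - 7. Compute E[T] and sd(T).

E[T] = -62.2, sd(T) = 3.68

T = -0.92Q - 7 is linear with a = -0.92, b = -7.
E[T] = a·E[Q] + b = (-0.92)·60 + (-7) = -62.2.
sd(T) = |a|·sd(Q) = |-0.92|·4 = 3.68.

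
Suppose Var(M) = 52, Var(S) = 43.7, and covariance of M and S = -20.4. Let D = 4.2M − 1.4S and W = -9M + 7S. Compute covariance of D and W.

By bilinearity, covariance of D and W = ac·Var(M) + bd·Var(S) + (ad+bc)·covariance of M and S, with a=4.2, b=-1.4, c=-9, d=7.
ac·Var(M) = 4.2·(-9)·52 = -1965.6
bd·Var(S) = (-1.4)·7·43.7 = -428.26
(ad+bc)·covariance of M and S = (42)·(-20.4) = -856.8
covariance of D and W = -1965.6 + (-428.26) + (-856.8) = -3250.66.

covariance of D and W = -3250.66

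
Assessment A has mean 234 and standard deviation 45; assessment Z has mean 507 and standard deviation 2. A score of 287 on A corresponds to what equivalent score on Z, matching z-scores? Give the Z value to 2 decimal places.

Z = 509.36

z = (287 − 234)/45 ≈ 1.1778.
Z = 507 + z·2 = 507 + (287 − 234)·2/45 ≈ 509.36.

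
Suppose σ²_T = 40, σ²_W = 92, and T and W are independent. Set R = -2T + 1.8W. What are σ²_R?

σ²_R = 458.08

σ²_R = a²·σ²_T + b²·σ²_W + 2ab·Cov(T, W) with a = -2, b = 1.8.
Independence gives Cov(T, W) = 0.
= (-2)²·40 + 1.8²·92 + 2·(-2)·1.8·0
= 160 + 298.08 + 0 = 458.08.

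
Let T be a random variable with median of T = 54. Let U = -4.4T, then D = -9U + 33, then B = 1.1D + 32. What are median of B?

median of U = (-4.4)·54 = -237.6.
median of D = (-9)·(-237.6) + 33 = 2171.4.
median of B = 1.1·2171.4 + 32 = 2420.54.

median of B = 2420.54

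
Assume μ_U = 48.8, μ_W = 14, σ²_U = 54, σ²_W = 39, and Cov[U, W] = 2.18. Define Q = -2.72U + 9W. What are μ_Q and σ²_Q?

μ_Q = -6.736, σ²_Q = 3451.7808

μ_Q = (-2.72)·μ_U + 9·μ_W = (-2.72)·48.8 + 9·14 = -6.736.
σ²_Q = a²·σ²_U + b²·σ²_W + 2ab·Cov[U, W] with a = -2.72, b = 9.
= (-2.72)²·54 + 9²·39 + 2·(-2.72)·9·2.18
= 399.5136 + 3159 + (-106.7328) = 3451.7808.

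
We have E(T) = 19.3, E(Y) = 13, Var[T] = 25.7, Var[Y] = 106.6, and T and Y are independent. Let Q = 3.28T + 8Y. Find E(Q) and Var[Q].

E(Q) = 3.28·E(T) + 8·E(Y) = 3.28·19.3 + 8·13 = 167.304.
Var[Q] = a²·Var[T] + b²·Var[Y] + 2ab·covariance of T and Y with a = 3.28, b = 8.
Independence gives covariance of T and Y = 0.
= 3.28²·25.7 + 8²·106.6 + 2·3.28·8·0
= 276.49088 + 6822.4 + 0 = 7098.89088.

E(Q) = 167.304, Var[Q] = 7098.89088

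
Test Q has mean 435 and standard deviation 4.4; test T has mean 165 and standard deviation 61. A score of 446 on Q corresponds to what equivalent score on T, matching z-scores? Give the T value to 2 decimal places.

T = 317.50

z = (446 − 435)/4.4 = 2.5.
T = 165 + z·61 = 165 + (446 − 435)·61/4.4 = 317.50.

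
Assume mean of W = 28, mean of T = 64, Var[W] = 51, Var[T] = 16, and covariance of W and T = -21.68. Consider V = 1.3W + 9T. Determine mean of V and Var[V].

mean of V = 612.4, Var[V] = 874.878

mean of V = 1.3·mean of W + 9·mean of T = 1.3·28 + 9·64 = 612.4.
Var[V] = a²·Var[W] + b²·Var[T] + 2ab·covariance of W and T with a = 1.3, b = 9.
= 1.3²·51 + 9²·16 + 2·1.3·9·(-21.68)
= 86.19 + 1296 + (-507.312) = 874.878.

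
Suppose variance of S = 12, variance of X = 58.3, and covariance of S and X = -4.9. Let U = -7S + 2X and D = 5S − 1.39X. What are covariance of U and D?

By bilinearity, covariance of U and D = ac·variance of S + bd·variance of X + (ad+bc)·covariance of S and X, with a=-7, b=2, c=5, d=-1.39.
ac·variance of S = (-7)·5·12 = -420
bd·variance of X = 2·(-1.39)·58.3 = -162.074
(ad+bc)·covariance of S and X = (19.73)·(-4.9) = -96.677
covariance of U and D = -420 + (-162.074) + (-96.677) = -678.751.

covariance of U and D = -678.751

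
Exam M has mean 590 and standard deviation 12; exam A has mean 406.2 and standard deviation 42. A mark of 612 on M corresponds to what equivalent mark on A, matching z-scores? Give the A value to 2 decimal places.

z = (612 − 590)/12 ≈ 1.8333.
A = 406.2 + z·42 = 406.2 + (612 − 590)·42/12 = 483.20.

A = 483.20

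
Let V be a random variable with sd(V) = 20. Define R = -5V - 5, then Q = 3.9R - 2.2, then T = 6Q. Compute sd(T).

sd(T) = 2340

sd(R) = |-5|·20 = 100.
sd(Q) = |3.9|·100 = 390.
sd(T) = |6|·390 = 2340.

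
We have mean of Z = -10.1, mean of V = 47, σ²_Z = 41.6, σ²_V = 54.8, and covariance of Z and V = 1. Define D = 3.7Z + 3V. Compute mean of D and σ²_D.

mean of D = 3.7·mean of Z + 3·mean of V = 3.7·(-10.1) + 3·47 = 103.63.
σ²_D = a²·σ²_Z + b²·σ²_V + 2ab·covariance of Z and V with a = 3.7, b = 3.
= 3.7²·41.6 + 3²·54.8 + 2·3.7·3·1
= 569.504 + 493.2 + 22.2 = 1084.904.

mean of D = 103.63, σ²_D = 1084.904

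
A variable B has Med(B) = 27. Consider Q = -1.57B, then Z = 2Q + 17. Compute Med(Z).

Med(Q) = (-1.57)·27 = -42.39.
Med(Z) = 2·(-42.39) + 17 = -67.78.

Med(Z) = -67.78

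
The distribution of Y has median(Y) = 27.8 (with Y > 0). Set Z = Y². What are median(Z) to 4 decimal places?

median(Z) = 772.84

Y² is monotone on this domain, so median(Z) = square(27.8) = 772.84.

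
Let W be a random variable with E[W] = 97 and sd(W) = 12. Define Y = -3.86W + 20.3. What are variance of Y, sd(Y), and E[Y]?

Y = -3.86W + 20.3 is linear with a = -3.86, b = 20.3.
variance of W = 12² = 144.
variance of Y = a²·variance of W = (-3.86)²·144 = 2145.5424 (the additive constant 20.3 does not affect variance).
sd(Y) = |a|·sd(W) = |-3.86|·12 = 46.32.
E[Y] = a·E[W] + b = (-3.86)·97 + 20.3 = -354.12.

variance of Y = 2145.5424, sd(Y) = 46.32, E[Y] = -354.12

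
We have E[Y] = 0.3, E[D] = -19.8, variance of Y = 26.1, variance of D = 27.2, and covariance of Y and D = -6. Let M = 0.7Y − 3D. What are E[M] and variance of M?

E[M] = 0.7·E[Y] + (-3)·E[D] = 0.7·0.3 + (-3)·(-19.8) = 59.61.
variance of M = a²·variance of Y + b²·variance of D + 2ab·covariance of Y and D with a = 0.7, b = -3.
= 0.7²·26.1 + (-3)²·27.2 + 2·0.7·(-3)·(-6)
= 12.789 + 244.8 + 25.2 = 282.789.

E[M] = 59.61, variance of M = 282.789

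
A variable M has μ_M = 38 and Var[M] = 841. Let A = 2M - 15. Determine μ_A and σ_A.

μ_A = 61, σ_A = 58

A = 2M - 15 is linear with a = 2, b = -15.
μ_A = a·μ_M + b = 2·38 + (-15) = 61.
σ_M = √841 = 29.
σ_A = |a|·σ_M = |2|·29 = 58.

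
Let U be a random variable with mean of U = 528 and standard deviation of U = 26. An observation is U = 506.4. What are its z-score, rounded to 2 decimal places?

z = (U − mean of U) / standard deviation of U = (506.4 − 528) / 26 ≈ -0.83.

z = -0.83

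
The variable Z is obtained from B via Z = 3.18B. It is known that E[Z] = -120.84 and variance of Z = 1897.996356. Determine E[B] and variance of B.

E[B] = -38, variance of B = 187.69

From Z = 3.18B: E[Z] = a·E[B] + b, so E[B] = (E[Z] − b)/a = (-120.84 − 0)/3.18 = -38.
variance of Z = a²·variance of B, so variance of B = 1897.996356/3.18² = 187.69.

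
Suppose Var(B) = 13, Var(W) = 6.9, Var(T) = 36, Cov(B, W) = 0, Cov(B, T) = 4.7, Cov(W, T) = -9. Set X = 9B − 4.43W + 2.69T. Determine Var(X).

Var(X) = a²·Var(B) + b²·Var(W) + c²·Var(T) + 2ab·Cov(B, W) + 2ac·Cov(B, T) + 2bc·Cov(W, T), with a = 9, b = -4.43, c = 2.69.
= 1053 + 135.41181 + 260.4996 + 0 + 227.574 + 214.5006
= 1890.98601.

Var(X) = 1890.98601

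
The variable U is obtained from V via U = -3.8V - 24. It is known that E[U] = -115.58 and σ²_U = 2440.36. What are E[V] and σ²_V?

E[V] = 24.1, σ²_V = 169

From U = -3.8V - 24: E[U] = a·E[V] + b, so E[V] = (E[U] − b)/a = (-115.58 − (-24))/(-3.8) = 24.1.
σ²_U = a²·σ²_V, so σ²_V = 2440.36/(-3.8)² = 169.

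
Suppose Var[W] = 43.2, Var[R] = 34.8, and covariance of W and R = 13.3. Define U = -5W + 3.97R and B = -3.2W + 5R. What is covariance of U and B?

covariance of U and B = 880.5168

By bilinearity, covariance of U and B = ac·Var[W] + bd·Var[R] + (ad+bc)·covariance of W and R, with a=-5, b=3.97, c=-3.2, d=5.
ac·Var[W] = (-5)·(-3.2)·43.2 = 691.2
bd·Var[R] = 3.97·5·34.8 = 690.78
(ad+bc)·covariance of W and R = (-37.704)·13.3 = -501.4632
covariance of U and B = 691.2 + 690.78 + (-501.4632) = 880.5168.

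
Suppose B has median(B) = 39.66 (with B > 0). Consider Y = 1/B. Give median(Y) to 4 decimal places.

median(Y) = 0.0252

1/B is monotone on this domain, so median(Y) = 1/(39.66) ≈ 0.0252.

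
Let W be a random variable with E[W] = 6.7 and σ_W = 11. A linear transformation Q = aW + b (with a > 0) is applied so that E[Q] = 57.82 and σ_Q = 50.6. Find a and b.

σ_Q = a·σ_W (a > 0), so a = 50.6/11 = 4.6.
E[Q] = a·E[W] + b, so b = 57.82 − 4.6·6.7 = 27.

a = 4.6, b = 27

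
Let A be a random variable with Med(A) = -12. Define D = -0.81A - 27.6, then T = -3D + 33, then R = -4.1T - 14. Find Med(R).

Med(D) = (-0.81)·(-12) + (-27.6) = -17.88.
Med(T) = (-3)·(-17.88) + 33 = 86.64.
Med(R) = (-4.1)·86.64 + (-14) = -369.224.

Med(R) = -369.224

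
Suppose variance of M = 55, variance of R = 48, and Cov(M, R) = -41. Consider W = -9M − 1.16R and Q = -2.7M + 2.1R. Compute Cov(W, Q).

By bilinearity, Cov(W, Q) = ac·variance of M + bd·variance of R + (ad+bc)·Cov(M, R), with a=-9, b=-1.16, c=-2.7, d=2.1.
ac·variance of M = (-9)·(-2.7)·55 = 1336.5
bd·variance of R = (-1.16)·2.1·48 = -116.928
(ad+bc)·Cov(M, R) = (-15.768)·(-41) = 646.488
Cov(W, Q) = 1336.5 + (-116.928) + 646.488 = 1866.06.

Cov(W, Q) = 1866.06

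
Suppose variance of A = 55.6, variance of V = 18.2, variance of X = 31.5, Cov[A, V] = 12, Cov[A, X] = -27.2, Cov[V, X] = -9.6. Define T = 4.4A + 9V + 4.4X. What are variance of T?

variance of T = 2297.352

variance of T = a²·variance of A + b²·variance of V + c²·variance of X + 2ab·Cov[A, V] + 2ac·Cov[A, X] + 2bc·Cov[V, X], with a = 4.4, b = 9, c = 4.4.
= 1076.416 + 1474.2 + 609.84 + 950.4 + (-1053.184) + (-760.32)
= 2297.352.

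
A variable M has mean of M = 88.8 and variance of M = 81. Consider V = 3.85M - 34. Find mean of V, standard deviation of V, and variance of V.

V = 3.85M - 34 is linear with a = 3.85, b = -34.
mean of V = a·mean of M + b = 3.85·88.8 + (-34) = 307.88.
standard deviation of M = √81 = 9.
standard deviation of V = |a|·standard deviation of M = |3.85|·9 = 34.65.
variance of V = a²·variance of M = 3.85²·81 = 1200.6225 (the additive constant -34 does not affect variance).

mean of V = 307.88, standard deviation of V = 34.65, variance of V = 1200.6225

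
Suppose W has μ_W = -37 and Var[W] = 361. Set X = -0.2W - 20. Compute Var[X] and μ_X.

Var[X] = 14.44, μ_X = -12.6

X = -0.2W - 20 is linear with a = -0.2, b = -20.
Var[X] = a²·Var[W] = (-0.2)²·361 = 14.44 (the additive constant -20 does not affect variance).
μ_X = a·μ_W + b = (-0.2)·(-37) + (-20) = -12.6.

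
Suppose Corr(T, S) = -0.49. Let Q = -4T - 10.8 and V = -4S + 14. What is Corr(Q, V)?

Linear rescalings preserve correlation up to sign; here the slopes -4 and -4 have the same sign, so Corr(Q, V) = Corr(T, S) = -0.49.

Corr(Q, V) = -0.49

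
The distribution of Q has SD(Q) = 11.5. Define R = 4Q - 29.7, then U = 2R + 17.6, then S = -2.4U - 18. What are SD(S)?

SD(R) = |4|·11.5 = 46.
SD(U) = |2|·46 = 92.
SD(S) = |-2.4|·92 = 220.8.

SD(S) = 220.8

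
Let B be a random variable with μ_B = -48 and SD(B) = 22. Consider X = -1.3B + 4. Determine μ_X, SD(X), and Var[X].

X = -1.3B + 4 is linear with a = -1.3, b = 4.
μ_X = a·μ_B + b = (-1.3)·(-48) + 4 = 66.4.
SD(X) = |a|·SD(B) = |-1.3|·22 = 28.6.
Var[B] = 22² = 484.
Var[X] = a²·Var[B] = (-1.3)²·484 = 817.96 (the additive constant 4 does not affect variance).

μ_X = 66.4, SD(X) = 28.6, Var[X] = 817.96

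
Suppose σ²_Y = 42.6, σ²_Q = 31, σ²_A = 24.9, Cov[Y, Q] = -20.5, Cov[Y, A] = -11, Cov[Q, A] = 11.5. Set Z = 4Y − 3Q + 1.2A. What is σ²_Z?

σ²_Z = 1300.056

σ²_Z = a²·σ²_Y + b²·σ²_Q + c²·σ²_A + 2ab·Cov[Y, Q] + 2ac·Cov[Y, A] + 2bc·Cov[Q, A], with a = 4, b = -3, c = 1.2.
= 681.6 + 279 + 35.856 + 492 + (-105.6) + (-82.8)
= 1300.056.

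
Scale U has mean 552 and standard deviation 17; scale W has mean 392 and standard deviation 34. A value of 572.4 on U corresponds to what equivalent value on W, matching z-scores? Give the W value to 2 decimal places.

z = (572.4 − 552)/17 = 1.2.
W = 392 + z·34 = 392 + (572.4 − 552)·34/17 = 432.80.

W = 432.80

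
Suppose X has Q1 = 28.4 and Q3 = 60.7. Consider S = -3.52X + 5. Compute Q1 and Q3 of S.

Q1(S) = -208.664, Q3(S) = -94.968

a = -3.52 < 0 reverses order: Q1(S) comes from Q3(X), Q3(S) from Q1(X).
Q1(S) = (-3.52)·60.7 + 5 = -208.664; Q3(S) = (-3.52)·28.4 + 5 = -94.968.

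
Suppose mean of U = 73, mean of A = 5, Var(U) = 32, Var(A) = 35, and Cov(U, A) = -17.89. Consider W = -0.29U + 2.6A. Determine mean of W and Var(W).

mean of W = (-0.29)·mean of U + 2.6·mean of A = (-0.29)·73 + 2.6·5 = -8.17.
Var(W) = a²·Var(U) + b²·Var(A) + 2ab·Cov(U, A) with a = -0.29, b = 2.6.
= (-0.29)²·32 + 2.6²·35 + 2·(-0.29)·2.6·(-17.89)
= 2.6912 + 236.6 + 26.97812 = 266.26932.

mean of W = -8.17, Var(W) = 266.26932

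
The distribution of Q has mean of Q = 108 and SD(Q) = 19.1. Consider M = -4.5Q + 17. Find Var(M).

Var(M) = 7387.4025

M = -4.5Q + 17 is linear with a = -4.5, b = 17.
Var(Q) = 19.1² = 364.81.
Var(M) = a²·Var(Q) = (-4.5)²·364.81 = 7387.4025 (the additive constant 17 does not affect variance).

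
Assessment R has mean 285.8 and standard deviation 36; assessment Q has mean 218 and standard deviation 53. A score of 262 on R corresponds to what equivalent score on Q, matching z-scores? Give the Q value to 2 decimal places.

Q = 182.96

z = (262 − 285.8)/36 ≈ -0.6611.
Q = 218 + z·53 = 218 + (262 − 285.8)·53/36 ≈ 182.96.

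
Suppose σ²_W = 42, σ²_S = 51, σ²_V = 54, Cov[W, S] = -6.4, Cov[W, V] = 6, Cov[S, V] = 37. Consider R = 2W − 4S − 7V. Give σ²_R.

σ²_R = 5636.4

σ²_R = a²·σ²_W + b²·σ²_S + c²·σ²_V + 2ab·Cov[W, S] + 2ac·Cov[W, V] + 2bc·Cov[S, V], with a = 2, b = -4, c = -7.
= 168 + 816 + 2646 + 102.4 + (-168) + 2072
= 5636.4.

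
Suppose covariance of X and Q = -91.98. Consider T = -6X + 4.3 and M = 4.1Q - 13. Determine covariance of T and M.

covariance of T and M = a·c·covariance of X and Q = (-6)·4.1·(-91.98) = 2262.708. Additive constants drop out.

covariance of T and M = 2262.708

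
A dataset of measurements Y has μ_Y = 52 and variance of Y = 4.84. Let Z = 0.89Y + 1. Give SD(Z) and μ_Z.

SD(Z) = 1.958, μ_Z = 47.28

Z = 0.89Y + 1 is linear with a = 0.89, b = 1.
SD(Y) = √4.84 = 2.2.
SD(Z) = |a|·SD(Y) = |0.89|·2.2 = 1.958.
μ_Z = a·μ_Y + b = 0.89·52 + 1 = 47.28.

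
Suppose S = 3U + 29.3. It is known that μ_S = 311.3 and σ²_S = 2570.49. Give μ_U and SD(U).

μ_U = 94, SD(U) = 16.9

From S = 3U + 29.3: μ_S = a·μ_U + b, so μ_U = (μ_S − b)/a = (311.3 − 29.3)/3 = 94.
SD(S) = √2570.49 = 50.7.
SD(S) = |a|·SD(U), so SD(U) = 50.7/|3| = 16.9.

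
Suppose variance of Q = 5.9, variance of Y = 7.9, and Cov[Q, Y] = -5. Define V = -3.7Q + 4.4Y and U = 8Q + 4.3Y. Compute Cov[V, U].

By bilinearity, Cov[V, U] = ac·variance of Q + bd·variance of Y + (ad+bc)·Cov[Q, Y], with a=-3.7, b=4.4, c=8, d=4.3.
ac·variance of Q = (-3.7)·8·5.9 = -174.64
bd·variance of Y = 4.4·4.3·7.9 = 149.468
(ad+bc)·Cov[Q, Y] = (19.29)·(-5) = -96.45
Cov[V, U] = -174.64 + 149.468 + (-96.45) = -121.622.

Cov[V, U] = -121.622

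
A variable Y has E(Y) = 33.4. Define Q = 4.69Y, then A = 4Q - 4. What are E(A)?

E(A) = 622.584

E(Q) = 4.69·33.4 = 156.646.
E(A) = 4·156.646 + (-4) = 622.584.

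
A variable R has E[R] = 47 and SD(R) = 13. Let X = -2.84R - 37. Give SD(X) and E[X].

X = -2.84R - 37 is linear with a = -2.84, b = -37.
SD(X) = |a|·SD(R) = |-2.84|·13 = 36.92.
E[X] = a·E[R] + b = (-2.84)·47 + (-37) = -170.48.

SD(X) = 36.92, E[X] = -170.48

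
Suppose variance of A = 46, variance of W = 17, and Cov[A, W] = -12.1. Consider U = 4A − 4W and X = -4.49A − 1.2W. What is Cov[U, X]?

Cov[U, X] = -903.796

By bilinearity, Cov[U, X] = ac·variance of A + bd·variance of W + (ad+bc)·Cov[A, W], with a=4, b=-4, c=-4.49, d=-1.2.
ac·variance of A = 4·(-4.49)·46 = -826.16
bd·variance of W = (-4)·(-1.2)·17 = 81.6
(ad+bc)·Cov[A, W] = (13.16)·(-12.1) = -159.236
Cov[U, X] = -826.16 + 81.6 + (-159.236) = -903.796.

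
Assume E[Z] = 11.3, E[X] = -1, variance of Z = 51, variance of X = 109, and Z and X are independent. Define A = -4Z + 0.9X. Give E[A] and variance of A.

E[A] = -46.1, variance of A = 904.29

E[A] = (-4)·E[Z] + 0.9·E[X] = (-4)·11.3 + 0.9·(-1) = -46.1.
variance of A = a²·variance of Z + b²·variance of X + 2ab·Cov(Z, X) with a = -4, b = 0.9.
Independence gives Cov(Z, X) = 0.
= (-4)²·51 + 0.9²·109 + 2·(-4)·0.9·0
= 816 + 88.29 + 0 = 904.29.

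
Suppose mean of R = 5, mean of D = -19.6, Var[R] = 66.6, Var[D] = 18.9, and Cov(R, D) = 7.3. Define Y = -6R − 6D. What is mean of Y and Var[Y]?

mean of Y = (-6)·mean of R + (-6)·mean of D = (-6)·5 + (-6)·(-19.6) = 87.6.
Var[Y] = a²·Var[R] + b²·Var[D] + 2ab·Cov(R, D) with a = -6, b = -6.
= (-6)²·66.6 + (-6)²·18.9 + 2·(-6)·(-6)·7.3
= 2397.6 + 680.4 + 525.6 = 3603.6.

mean of Y = 87.6, Var[Y] = 3603.6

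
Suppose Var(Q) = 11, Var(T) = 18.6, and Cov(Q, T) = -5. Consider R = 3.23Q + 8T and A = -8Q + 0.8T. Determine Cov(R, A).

Cov(R, A) = 141.88

By bilinearity, Cov(R, A) = ac·Var(Q) + bd·Var(T) + (ad+bc)·Cov(Q, T), with a=3.23, b=8, c=-8, d=0.8.
ac·Var(Q) = 3.23·(-8)·11 = -284.24
bd·Var(T) = 8·0.8·18.6 = 119.04
(ad+bc)·Cov(Q, T) = (-61.416)·(-5) = 307.08
Cov(R, A) = -284.24 + 119.04 + 307.08 = 141.88.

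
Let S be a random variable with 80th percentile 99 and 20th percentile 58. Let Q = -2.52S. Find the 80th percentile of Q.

Since a = -2.52 < 0 the transformation is decreasing, reversing order: the 80th percentile of Q corresponds to the 20th percentile of S.
So P_{80}(Q) = a·P_{20}(S) + b = (-2.52)·58 = -146.16.

80th percentile of Q = -146.16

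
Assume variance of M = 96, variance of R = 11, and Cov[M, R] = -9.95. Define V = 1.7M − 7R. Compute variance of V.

variance of V = 1053.25

variance of V = a²·variance of M + b²·variance of R + 2ab·Cov[M, R] with a = 1.7, b = -7.
= 1.7²·96 + (-7)²·11 + 2·1.7·(-7)·(-9.95)
= 277.44 + 539 + 236.81 = 1053.25.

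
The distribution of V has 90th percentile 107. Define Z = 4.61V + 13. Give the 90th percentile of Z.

90th percentile of Z = 506.27

Since a = 4.61 > 0 the transformation is increasing, so the 90th percentile of Z = a·(P_{90} of V) + b = 4.61·107 + 13 = 506.27.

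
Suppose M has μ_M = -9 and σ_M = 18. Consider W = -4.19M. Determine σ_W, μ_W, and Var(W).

W = -4.19M is linear with a = -4.19, b = 0.
σ_W = |a|·σ_M = |-4.19|·18 = 75.42.
μ_W = a·μ_M + b = (-4.19)·(-9) = 37.71.
Var(M) = 18² = 324.
Var(W) = a²·Var(M) = (-4.19)²·324 = 5688.1764.

σ_W = 75.42, μ_W = 37.71, Var(W) = 5688.1764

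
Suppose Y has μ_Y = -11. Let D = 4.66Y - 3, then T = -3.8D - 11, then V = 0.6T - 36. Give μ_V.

μ_D = 4.66·(-11) + (-3) = -54.26.
μ_T = (-3.8)·(-54.26) + (-11) = 195.188.
μ_V = 0.6·195.188 + (-36) = 81.1128.

μ_V = 81.1128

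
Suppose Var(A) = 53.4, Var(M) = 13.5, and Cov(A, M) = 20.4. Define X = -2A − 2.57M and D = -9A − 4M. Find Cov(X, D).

Cov(X, D) = 1735.032

By bilinearity, Cov(X, D) = ac·Var(A) + bd·Var(M) + (ad+bc)·Cov(A, M), with a=-2, b=-2.57, c=-9, d=-4.
ac·Var(A) = (-2)·(-9)·53.4 = 961.2
bd·Var(M) = (-2.57)·(-4)·13.5 = 138.78
(ad+bc)·Cov(A, M) = (31.13)·20.4 = 635.052
Cov(X, D) = 961.2 + 138.78 + 635.052 = 1735.032.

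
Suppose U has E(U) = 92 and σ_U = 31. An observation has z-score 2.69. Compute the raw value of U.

U = E(U) + z·σ_U = 92 + 2.69·31 = 175.39.

U = 175.39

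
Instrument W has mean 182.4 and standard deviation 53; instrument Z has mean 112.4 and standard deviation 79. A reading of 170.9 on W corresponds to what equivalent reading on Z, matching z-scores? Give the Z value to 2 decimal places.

z = (170.9 − 182.4)/53 ≈ -0.217.
Z = 112.4 + z·79 = 112.4 + (170.9 − 182.4)·79/53 ≈ 95.26.

Z = 95.26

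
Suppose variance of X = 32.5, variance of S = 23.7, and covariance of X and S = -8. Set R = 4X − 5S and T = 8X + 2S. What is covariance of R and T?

covariance of R and T = 1059

By bilinearity, covariance of R and T = ac·variance of X + bd·variance of S + (ad+bc)·covariance of X and S, with a=4, b=-5, c=8, d=2.
ac·variance of X = 4·8·32.5 = 1040
bd·variance of S = (-5)·2·23.7 = -237
(ad+bc)·covariance of X and S = (-32)·(-8) = 256
covariance of R and T = 1040 + (-237) + 256 = 1059.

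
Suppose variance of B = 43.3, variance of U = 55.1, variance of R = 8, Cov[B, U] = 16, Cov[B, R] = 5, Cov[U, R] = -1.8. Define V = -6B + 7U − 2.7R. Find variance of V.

variance of V = 3203.06

variance of V = a²·variance of B + b²·variance of U + c²·variance of R + 2ab·Cov[B, U] + 2ac·Cov[B, R] + 2bc·Cov[U, R], with a = -6, b = 7, c = -2.7.
= 1558.8 + 2699.9 + 58.32 + (-1344) + 162 + 68.04
= 3203.06.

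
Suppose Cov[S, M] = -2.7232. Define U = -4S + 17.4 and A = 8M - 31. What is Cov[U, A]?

Cov[U, A] = 87.1424

Cov[U, A] = a·c·Cov[S, M] = (-4)·8·(-2.7232) = 87.1424. Additive constants drop out.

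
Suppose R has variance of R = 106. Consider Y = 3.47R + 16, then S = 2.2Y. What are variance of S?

variance of Y = 3.47²·106 = 1276.3354.
variance of S = 2.2²·1276.3354 = 6177.463336.

variance of S = 6177.463336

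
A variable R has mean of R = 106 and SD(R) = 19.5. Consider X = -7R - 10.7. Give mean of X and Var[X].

X = -7R - 10.7 is linear with a = -7, b = -10.7.
mean of X = a·mean of R + b = (-7)·106 + (-10.7) = -752.7.
Var[R] = 19.5² = 380.25.
Var[X] = a²·Var[R] = (-7)²·380.25 = 18632.25 (the additive constant -10.7 does not affect variance).

mean of X = -752.7, Var[X] = 18632.25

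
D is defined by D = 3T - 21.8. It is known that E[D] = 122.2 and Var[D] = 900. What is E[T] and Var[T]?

From D = 3T - 21.8: E[D] = a·E[T] + b, so E[T] = (E[D] − b)/a = (122.2 − (-21.8))/3 = 48.
Var[D] = a²·Var[T], so Var[T] = 900/3² = 100.

E[T] = 48, Var[T] = 100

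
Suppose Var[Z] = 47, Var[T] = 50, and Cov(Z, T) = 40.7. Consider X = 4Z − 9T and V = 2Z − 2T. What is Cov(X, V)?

Cov(X, V) = 217.8

By bilinearity, Cov(X, V) = ac·Var[Z] + bd·Var[T] + (ad+bc)·Cov(Z, T), with a=4, b=-9, c=2, d=-2.
ac·Var[Z] = 4·2·47 = 376
bd·Var[T] = (-9)·(-2)·50 = 900
(ad+bc)·Cov(Z, T) = (-26)·40.7 = -1058.2
Cov(X, V) = 376 + 900 + (-1058.2) = 217.8.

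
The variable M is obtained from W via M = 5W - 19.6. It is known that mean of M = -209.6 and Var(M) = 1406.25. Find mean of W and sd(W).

From M = 5W - 19.6: mean of M = a·mean of W + b, so mean of W = (mean of M − b)/a = (-209.6 − (-19.6))/5 = -38.
sd(M) = √1406.25 = 37.5.
sd(M) = |a|·sd(W), so sd(W) = 37.5/|5| = 7.5.

mean of W = -38, sd(W) = 7.5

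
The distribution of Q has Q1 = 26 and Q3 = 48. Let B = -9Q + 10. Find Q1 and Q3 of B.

a = -9 < 0 reverses order: Q1(B) comes from Q3(Q), Q3(B) from Q1(Q).
Q1(B) = (-9)·48 + 10 = -422; Q3(B) = (-9)·26 + 10 = -224.

Q1(B) = -422, Q3(B) = -224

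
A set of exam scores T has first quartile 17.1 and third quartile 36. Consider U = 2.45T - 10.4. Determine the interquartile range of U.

IQR of T = Q3 − Q1 = 36 − 17.1 = 18.9.
Under U = aT + b, IQR(U) = |a|·IQR(T) = |2.45|·18.9 = 46.305 (shifts cancel; spread scales by |a|).

IQR(U) = 46.305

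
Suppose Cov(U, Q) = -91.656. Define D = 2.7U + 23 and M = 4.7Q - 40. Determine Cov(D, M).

Cov(D, M) = -1163.11464

Cov(D, M) = a·c·Cov(U, Q) = 2.7·4.7·(-91.656) = -1163.11464. Additive constants drop out.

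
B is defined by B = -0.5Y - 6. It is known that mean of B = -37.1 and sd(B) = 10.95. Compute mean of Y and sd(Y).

mean of Y = 62.2, sd(Y) = 21.9

From B = -0.5Y - 6: mean of B = a·mean of Y + b, so mean of Y = (mean of B − b)/a = (-37.1 − (-6))/(-0.5) = 62.2.
sd(B) = |a|·sd(Y), so sd(Y) = 10.95/|-0.5| = 21.9.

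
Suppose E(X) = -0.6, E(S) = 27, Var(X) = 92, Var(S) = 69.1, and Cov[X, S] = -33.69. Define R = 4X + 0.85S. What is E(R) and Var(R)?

E(R) = 4·E(X) + 0.85·E(S) = 4·(-0.6) + 0.85·27 = 20.55.
Var(R) = a²·Var(X) + b²·Var(S) + 2ab·Cov[X, S] with a = 4, b = 0.85.
= 4²·92 + 0.85²·69.1 + 2·4·0.85·(-33.69)
= 1472 + 49.92475 + (-229.092) = 1292.83275.

E(R) = 20.55, Var(R) = 1292.83275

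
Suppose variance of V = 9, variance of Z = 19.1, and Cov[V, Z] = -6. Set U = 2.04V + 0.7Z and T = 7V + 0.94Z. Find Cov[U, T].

By bilinearity, Cov[U, T] = ac·variance of V + bd·variance of Z + (ad+bc)·Cov[V, Z], with a=2.04, b=0.7, c=7, d=0.94.
ac·variance of V = 2.04·7·9 = 128.52
bd·variance of Z = 0.7·0.94·19.1 = 12.5678
(ad+bc)·Cov[V, Z] = (6.8176)·(-6) = -40.9056
Cov[U, T] = 128.52 + 12.5678 + (-40.9056) = 100.1822.

Cov[U, T] = 100.1822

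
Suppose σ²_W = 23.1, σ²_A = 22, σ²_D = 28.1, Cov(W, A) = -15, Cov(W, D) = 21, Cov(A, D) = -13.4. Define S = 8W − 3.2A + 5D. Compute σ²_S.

σ²_S = a²·σ²_W + b²·σ²_A + c²·σ²_D + 2ab·Cov(W, A) + 2ac·Cov(W, D) + 2bc·Cov(A, D), with a = 8, b = -3.2, c = 5.
= 1478.4 + 225.28 + 702.5 + 768 + 1680 + 428.8
= 5282.98.

σ²_S = 5282.98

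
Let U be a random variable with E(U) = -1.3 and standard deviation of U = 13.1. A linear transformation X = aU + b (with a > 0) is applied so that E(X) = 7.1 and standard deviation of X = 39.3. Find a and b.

standard deviation of X = a·standard deviation of U (a > 0), so a = 39.3/13.1 = 3.
E(X) = a·E(U) + b, so b = 7.1 − 3·(-1.3) = 11.

a = 3, b = 11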